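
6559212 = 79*83028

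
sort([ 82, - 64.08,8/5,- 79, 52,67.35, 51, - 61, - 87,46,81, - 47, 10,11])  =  [  -  87 , - 79,-64.08,-61, - 47, 8/5,10,11,46,  51,52,67.35,81,82] 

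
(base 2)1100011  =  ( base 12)83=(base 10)99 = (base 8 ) 143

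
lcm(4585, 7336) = 36680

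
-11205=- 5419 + -5786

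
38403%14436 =9531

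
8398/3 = 2799+1/3 = 2799.33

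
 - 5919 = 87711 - 93630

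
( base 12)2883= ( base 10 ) 4707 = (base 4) 1021203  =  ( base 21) AE3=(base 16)1263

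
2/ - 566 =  - 1/283 =- 0.00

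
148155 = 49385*3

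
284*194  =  55096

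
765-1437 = - 672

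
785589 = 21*37409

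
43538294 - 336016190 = - 292477896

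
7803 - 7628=175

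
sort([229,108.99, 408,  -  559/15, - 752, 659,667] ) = [-752,-559/15,108.99,  229 , 408,659,667] 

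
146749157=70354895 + 76394262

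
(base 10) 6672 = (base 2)1101000010000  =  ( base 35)5fm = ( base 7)25311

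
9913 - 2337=7576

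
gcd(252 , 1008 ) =252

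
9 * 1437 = 12933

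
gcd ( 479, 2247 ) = 1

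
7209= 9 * 801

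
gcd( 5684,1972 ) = 116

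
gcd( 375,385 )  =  5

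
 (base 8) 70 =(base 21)2E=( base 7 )110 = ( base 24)28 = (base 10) 56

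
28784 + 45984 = 74768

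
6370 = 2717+3653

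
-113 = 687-800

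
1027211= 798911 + 228300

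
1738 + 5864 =7602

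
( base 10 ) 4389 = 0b1000100100101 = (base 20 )AJ9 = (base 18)D9F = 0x1125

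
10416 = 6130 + 4286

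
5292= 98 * 54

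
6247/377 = 6247/377  =  16.57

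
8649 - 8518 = 131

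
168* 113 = 18984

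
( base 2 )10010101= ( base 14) A9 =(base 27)5e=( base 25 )5O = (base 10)149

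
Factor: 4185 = 3^3*5^1*31^1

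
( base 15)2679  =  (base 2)10000000010110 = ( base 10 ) 8214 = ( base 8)20026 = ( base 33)7hu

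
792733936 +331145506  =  1123879442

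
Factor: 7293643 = 7^1*1041949^1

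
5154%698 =268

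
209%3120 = 209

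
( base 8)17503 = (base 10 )8003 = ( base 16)1F43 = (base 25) CK3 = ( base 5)224003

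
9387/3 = 3129 = 3129.00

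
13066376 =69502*188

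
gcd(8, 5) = 1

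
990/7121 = 990/7121 = 0.14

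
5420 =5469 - 49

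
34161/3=11387= 11387.00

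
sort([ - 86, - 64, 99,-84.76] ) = [-86 , - 84.76, - 64, 99]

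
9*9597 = 86373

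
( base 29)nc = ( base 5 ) 10204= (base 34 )JX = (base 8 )1247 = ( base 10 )679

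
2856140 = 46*62090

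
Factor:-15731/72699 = - 3^ ( - 1 )*11^( - 1)*2203^( - 1 )*15731^1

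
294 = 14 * 21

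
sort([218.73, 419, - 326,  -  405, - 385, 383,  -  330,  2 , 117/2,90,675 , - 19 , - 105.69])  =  [-405, - 385,-330,- 326, - 105.69, - 19, 2, 117/2,90,218.73, 383,  419, 675 ]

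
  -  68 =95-163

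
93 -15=78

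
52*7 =364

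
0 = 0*448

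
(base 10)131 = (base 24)5B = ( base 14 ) 95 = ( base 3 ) 11212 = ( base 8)203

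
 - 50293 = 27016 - 77309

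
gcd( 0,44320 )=44320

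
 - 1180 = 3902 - 5082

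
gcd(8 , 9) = 1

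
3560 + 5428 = 8988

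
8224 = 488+7736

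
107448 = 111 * 968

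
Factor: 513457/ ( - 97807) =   -  7^1* 47^(- 1 )*2081^( -1)*73351^1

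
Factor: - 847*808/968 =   -  707 =-7^1*101^1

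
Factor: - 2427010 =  - 2^1 * 5^1*29^1 * 8369^1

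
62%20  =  2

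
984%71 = 61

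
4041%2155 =1886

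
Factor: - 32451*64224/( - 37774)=2^4*3^3*11^( - 1 ) * 17^( -1) * 29^1*  101^ ( - 1 )*223^1*373^1 = 1042066512/18887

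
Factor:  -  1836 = -2^2*3^3*17^1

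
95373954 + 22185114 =117559068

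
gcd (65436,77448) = 84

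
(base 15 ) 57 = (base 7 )145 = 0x52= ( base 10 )82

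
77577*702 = 54459054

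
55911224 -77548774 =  - 21637550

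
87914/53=1658+40/53 =1658.75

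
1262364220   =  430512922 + 831851298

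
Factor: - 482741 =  - 7^1 * 68963^1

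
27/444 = 9/148 = 0.06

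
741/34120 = 741/34120 = 0.02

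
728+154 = 882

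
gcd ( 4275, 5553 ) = 9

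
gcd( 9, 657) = 9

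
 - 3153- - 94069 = 90916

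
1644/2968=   411/742 = 0.55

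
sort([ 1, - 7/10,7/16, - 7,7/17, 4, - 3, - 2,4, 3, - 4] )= [ - 7, - 4, - 3, - 2 ,-7/10,7/17,7/16,  1,3, 4,  4]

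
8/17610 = 4/8805 =0.00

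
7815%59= 27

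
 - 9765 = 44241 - 54006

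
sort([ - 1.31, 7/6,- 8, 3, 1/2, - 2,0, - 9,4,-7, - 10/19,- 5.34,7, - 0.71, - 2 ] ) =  [-9,  -  8, - 7, - 5.34, - 2, - 2, - 1.31, - 0.71,  -  10/19, 0,1/2 , 7/6, 3, 4, 7] 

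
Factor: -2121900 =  - 2^2* 3^1*5^2*11^1 * 643^1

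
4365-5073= - 708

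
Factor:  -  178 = -2^1*89^1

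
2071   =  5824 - 3753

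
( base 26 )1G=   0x2a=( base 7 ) 60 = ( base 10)42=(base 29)1D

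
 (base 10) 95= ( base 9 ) 115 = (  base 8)137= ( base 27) 3e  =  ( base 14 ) 6b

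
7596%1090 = 1056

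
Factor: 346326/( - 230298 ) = -131^( - 1) * 197^1 = - 197/131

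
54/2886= 9/481= 0.02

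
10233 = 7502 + 2731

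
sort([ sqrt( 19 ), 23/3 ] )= [sqrt ( 19),23/3 ]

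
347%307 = 40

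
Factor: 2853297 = 3^2*17^2*1097^1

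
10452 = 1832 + 8620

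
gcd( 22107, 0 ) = 22107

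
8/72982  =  4/36491 = 0.00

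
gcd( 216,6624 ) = 72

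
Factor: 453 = 3^1*151^1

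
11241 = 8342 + 2899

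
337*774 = 260838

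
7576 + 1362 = 8938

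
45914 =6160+39754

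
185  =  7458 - 7273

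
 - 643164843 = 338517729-981682572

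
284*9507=2699988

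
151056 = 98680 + 52376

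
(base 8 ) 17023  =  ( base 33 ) 72A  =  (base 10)7699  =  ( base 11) 586A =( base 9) 11504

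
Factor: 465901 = 465901^1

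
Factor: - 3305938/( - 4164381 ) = 2^1*3^(-2)*13^( - 1) *457^1*3617^1*35593^( - 1)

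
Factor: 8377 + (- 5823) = 2^1*1277^1 = 2554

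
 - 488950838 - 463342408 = - 952293246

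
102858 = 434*237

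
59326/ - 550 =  - 108 + 37/275 = - 107.87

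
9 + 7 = 16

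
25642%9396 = 6850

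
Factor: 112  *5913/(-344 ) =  - 82782/43 = -2^1*3^4*7^1*43^( -1 )*73^1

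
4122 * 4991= 20572902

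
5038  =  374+4664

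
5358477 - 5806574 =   -  448097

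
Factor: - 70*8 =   -  2^4*5^1*7^1 = - 560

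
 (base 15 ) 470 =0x3ED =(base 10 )1005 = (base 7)2634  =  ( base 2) 1111101101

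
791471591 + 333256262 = 1124727853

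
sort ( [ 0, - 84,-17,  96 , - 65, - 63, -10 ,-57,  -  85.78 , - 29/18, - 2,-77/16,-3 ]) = [ - 85.78,-84, - 65,  -  63, - 57, - 17 , - 10,  -  77/16, - 3,-2,-29/18,0,96]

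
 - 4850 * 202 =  - 979700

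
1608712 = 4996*322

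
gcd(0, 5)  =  5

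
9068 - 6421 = 2647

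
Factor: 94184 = 2^3 * 61^1*193^1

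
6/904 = 3/452 = 0.01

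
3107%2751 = 356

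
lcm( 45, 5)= 45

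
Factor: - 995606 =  - 2^1*109^1*4567^1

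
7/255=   7/255=0.03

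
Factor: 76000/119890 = 2^4*5^2*631^ ( - 1 ) = 400/631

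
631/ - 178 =-631/178 = - 3.54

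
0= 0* 4961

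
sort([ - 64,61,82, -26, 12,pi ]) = [ - 64, - 26, pi,  12, 61, 82] 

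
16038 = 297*54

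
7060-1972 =5088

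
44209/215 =44209/215 = 205.62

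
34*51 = 1734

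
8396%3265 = 1866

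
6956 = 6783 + 173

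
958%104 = 22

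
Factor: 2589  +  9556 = 12145 = 5^1*7^1*347^1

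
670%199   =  73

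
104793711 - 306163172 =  - 201369461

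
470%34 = 28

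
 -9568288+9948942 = 380654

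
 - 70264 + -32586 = - 102850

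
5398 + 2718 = 8116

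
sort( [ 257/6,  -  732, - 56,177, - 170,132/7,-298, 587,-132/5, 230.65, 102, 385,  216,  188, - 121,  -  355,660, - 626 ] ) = [ - 732, -626, - 355, - 298, - 170, - 121, - 56, - 132/5,132/7, 257/6 , 102 , 177, 188, 216, 230.65,385,587, 660 ]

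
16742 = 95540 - 78798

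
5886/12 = 981/2 = 490.50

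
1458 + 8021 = 9479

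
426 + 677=1103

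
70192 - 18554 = 51638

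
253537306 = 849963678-596426372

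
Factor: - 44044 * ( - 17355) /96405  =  2^2 * 7^1*11^2 * 13^2 *89^1*6427^( - 1 ) = 50958908/6427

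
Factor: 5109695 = 5^1*59^1*17321^1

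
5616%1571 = 903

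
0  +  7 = 7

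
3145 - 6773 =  - 3628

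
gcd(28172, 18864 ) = 4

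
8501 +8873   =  17374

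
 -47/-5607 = 47/5607 = 0.01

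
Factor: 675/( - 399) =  - 3^2 * 5^2*7^( - 1 )*19^( -1) = -225/133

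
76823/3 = 25607+ 2/3 = 25607.67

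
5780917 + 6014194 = 11795111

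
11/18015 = 11/18015 = 0.00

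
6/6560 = 3/3280 = 0.00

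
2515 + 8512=11027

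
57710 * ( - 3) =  - 173130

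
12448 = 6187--6261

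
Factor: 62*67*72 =2^4 *3^2 * 31^1*67^1 = 299088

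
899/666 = 899/666 = 1.35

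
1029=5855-4826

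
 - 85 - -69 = - 16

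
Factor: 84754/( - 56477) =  - 2^1*31^1*1367^1*56477^( - 1)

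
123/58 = 2+7/58 = 2.12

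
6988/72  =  97 + 1/18 = 97.06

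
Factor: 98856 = 2^3*3^2 * 1373^1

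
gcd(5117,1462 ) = 731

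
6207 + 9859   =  16066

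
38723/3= 38723/3  =  12907.67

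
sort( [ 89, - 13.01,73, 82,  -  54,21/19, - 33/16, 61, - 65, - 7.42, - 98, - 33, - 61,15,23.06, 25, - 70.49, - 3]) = [ - 98,  -  70.49, - 65 ,-61, - 54, - 33,-13.01, -7.42, - 3,  -  33/16, 21/19,  15,23.06, 25,61,73,82,89 ]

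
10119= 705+9414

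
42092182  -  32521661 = 9570521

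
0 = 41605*0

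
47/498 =47/498=0.09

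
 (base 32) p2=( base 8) 1442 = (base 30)QM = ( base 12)56a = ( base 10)802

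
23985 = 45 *533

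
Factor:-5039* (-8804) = 2^2* 31^1*71^1*5039^1 = 44363356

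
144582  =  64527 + 80055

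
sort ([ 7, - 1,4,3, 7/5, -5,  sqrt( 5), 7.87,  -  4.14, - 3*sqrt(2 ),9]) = [- 5, - 3 * sqrt(2 ) ,-4.14,-1,7/5,sqrt( 5 ),3,4,7,7.87,9]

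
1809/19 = 1809/19=95.21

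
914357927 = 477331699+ 437026228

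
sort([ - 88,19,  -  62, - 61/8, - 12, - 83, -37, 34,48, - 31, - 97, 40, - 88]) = [-97, - 88, - 88, - 83, - 62 , - 37 , - 31, - 12,  -  61/8 , 19,34,40, 48]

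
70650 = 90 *785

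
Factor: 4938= 2^1*3^1 * 823^1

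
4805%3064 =1741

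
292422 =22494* 13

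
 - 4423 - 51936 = - 56359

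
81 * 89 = 7209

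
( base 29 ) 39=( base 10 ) 96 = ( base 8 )140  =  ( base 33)2u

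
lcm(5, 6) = 30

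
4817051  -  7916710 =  - 3099659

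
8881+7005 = 15886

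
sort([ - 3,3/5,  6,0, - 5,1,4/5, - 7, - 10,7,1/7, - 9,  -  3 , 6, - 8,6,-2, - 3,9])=[ - 10,  -  9,  -  8, - 7, - 5, - 3, - 3, - 3, -2,0,1/7,  3/5,4/5,1,6,6, 6,7, 9]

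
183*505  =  92415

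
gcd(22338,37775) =1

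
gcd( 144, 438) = 6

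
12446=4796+7650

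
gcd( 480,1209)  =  3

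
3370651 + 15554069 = 18924720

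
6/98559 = 2/32853 =0.00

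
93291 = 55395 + 37896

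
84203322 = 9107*9246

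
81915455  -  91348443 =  - 9432988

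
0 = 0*1283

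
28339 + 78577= 106916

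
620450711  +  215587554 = 836038265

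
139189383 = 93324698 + 45864685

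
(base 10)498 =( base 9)613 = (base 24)ki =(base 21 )12F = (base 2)111110010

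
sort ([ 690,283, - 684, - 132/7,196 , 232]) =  [ - 684,- 132/7 , 196, 232, 283, 690] 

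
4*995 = 3980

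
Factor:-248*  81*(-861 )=2^3*3^5 *7^1*31^1*41^1 = 17295768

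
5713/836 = 6 + 697/836 = 6.83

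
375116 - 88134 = 286982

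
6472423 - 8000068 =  - 1527645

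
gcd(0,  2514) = 2514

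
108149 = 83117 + 25032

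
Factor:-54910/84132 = - 2^( - 1) * 3^(- 3)*5^1 * 17^2 * 41^( - 1) = -1445/2214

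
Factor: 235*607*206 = 29384870 = 2^1*5^1 * 47^1*103^1*607^1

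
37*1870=69190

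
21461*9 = 193149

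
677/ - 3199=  - 677/3199 = - 0.21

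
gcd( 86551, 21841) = 1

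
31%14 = 3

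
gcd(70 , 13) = 1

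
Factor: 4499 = 11^1 * 409^1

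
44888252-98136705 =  - 53248453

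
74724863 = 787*94949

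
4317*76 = 328092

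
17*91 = 1547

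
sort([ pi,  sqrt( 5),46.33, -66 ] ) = [ -66,sqrt(5),pi,46.33] 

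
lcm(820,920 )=37720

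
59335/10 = 11867/2  =  5933.50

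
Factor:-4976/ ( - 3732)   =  2^2*3^(-1 ) = 4/3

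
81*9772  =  791532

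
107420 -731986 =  -624566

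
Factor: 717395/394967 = 5^1*7^1*103^1 *199^1*394967^ (-1 ) 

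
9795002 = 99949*98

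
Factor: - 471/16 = -2^( - 4 )*3^1*157^1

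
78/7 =78/7= 11.14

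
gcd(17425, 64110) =5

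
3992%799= 796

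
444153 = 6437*69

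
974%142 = 122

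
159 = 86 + 73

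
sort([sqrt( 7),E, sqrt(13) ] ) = [ sqrt (7),E,sqrt( 13)] 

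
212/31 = 212/31 = 6.84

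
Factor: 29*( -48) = -1392= - 2^4*3^1*29^1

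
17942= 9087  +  8855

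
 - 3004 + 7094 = 4090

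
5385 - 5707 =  - 322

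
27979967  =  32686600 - 4706633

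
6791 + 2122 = 8913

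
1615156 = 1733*932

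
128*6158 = 788224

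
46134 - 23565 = 22569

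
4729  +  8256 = 12985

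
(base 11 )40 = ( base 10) 44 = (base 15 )2e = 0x2C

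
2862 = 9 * 318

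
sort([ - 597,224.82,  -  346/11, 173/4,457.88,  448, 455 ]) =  [ - 597, - 346/11, 173/4, 224.82,448, 455, 457.88 ]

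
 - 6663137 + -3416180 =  - 10079317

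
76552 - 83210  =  -6658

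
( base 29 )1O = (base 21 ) 2B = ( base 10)53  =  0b110101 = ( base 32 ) 1l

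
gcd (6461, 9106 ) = 1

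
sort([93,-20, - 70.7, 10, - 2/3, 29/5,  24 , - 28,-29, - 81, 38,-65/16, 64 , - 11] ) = [ - 81, - 70.7, - 29, - 28,-20, - 11, - 65/16, - 2/3, 29/5,  10,  24,38,64, 93 ] 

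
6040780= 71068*85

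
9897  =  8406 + 1491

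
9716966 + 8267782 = 17984748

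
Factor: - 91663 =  - 11^1 * 13^1*641^1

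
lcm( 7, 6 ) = 42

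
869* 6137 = 5333053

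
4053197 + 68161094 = 72214291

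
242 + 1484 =1726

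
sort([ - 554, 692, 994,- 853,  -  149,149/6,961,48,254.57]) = [ - 853, - 554, -149,149/6 , 48,254.57,692,961,994 ] 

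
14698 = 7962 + 6736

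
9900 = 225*44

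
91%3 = 1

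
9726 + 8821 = 18547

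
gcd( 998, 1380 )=2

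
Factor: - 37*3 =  - 3^1* 37^1 = -111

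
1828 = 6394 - 4566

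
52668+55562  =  108230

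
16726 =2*8363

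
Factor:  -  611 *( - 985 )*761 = 5^1*13^1 * 47^1*197^1 * 761^1  =  457996435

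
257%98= 61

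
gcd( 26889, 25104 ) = 3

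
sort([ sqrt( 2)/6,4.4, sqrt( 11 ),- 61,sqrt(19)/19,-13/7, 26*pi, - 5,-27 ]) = [-61,-27, - 5,-13/7,sqrt( 19 ) /19, sqrt( 2 ) /6 , sqrt(11 ),4.4,  26*pi] 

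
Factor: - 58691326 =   -  2^1*229^1*128147^1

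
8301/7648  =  8301/7648=1.09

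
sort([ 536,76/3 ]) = [ 76/3,536] 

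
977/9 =108+5/9 = 108.56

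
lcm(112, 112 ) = 112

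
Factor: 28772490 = 2^1*3^1*5^1*959083^1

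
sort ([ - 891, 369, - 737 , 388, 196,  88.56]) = [-891,-737, 88.56,  196, 369, 388 ]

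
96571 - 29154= 67417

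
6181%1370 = 701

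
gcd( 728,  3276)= 364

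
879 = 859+20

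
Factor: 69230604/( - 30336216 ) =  - 5769217/2528018  =  - 2^( - 1 )*19^1 *303643^1*1264009^( - 1)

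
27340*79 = 2159860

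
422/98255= 422/98255 = 0.00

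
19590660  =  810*24186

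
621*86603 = 53780463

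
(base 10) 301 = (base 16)12d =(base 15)151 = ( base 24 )cd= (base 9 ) 364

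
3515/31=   3515/31 = 113.39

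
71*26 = 1846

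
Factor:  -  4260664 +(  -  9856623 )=-14117287 = - 29^1*43^1*11321^1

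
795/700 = 159/140 = 1.14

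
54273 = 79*687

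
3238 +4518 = 7756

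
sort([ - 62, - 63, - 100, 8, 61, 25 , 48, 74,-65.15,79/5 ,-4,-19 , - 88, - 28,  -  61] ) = [ - 100, - 88, - 65.15, - 63,  -  62, - 61, - 28,  -  19,-4, 8,79/5, 25,48,61,74]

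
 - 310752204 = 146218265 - 456970469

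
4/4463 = 4/4463 = 0.00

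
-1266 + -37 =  - 1303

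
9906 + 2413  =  12319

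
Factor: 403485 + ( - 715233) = -2^2*3^1*83^1*313^1= - 311748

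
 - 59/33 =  - 59/33 = - 1.79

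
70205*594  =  41701770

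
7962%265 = 12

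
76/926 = 38/463 = 0.08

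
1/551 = 1/551=0.00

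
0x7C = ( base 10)124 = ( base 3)11121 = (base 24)54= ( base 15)84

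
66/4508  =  33/2254 = 0.01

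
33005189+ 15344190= 48349379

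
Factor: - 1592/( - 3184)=1/2 =2^( - 1) 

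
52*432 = 22464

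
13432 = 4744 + 8688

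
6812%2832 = 1148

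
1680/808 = 210/101 = 2.08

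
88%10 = 8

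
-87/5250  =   - 1  +  1721/1750 = - 0.02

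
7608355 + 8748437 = 16356792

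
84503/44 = 84503/44 =1920.52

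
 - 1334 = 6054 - 7388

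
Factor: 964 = 2^2*241^1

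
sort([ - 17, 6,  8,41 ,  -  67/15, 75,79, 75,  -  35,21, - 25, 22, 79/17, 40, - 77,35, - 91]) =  [ - 91, - 77, - 35, - 25, - 17, - 67/15 , 79/17,6, 8, 21,  22, 35, 40, 41 , 75, 75,79]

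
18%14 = 4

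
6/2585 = 6/2585=0.00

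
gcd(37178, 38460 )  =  1282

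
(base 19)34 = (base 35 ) 1q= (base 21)2j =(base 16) 3d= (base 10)61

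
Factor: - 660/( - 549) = 2^2 * 3^(  -  1)*5^1*11^1*61^( - 1)= 220/183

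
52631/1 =52631 = 52631.00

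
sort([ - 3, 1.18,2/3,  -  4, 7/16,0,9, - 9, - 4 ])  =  [-9, - 4, - 4, - 3, 0, 7/16 , 2/3, 1.18,9]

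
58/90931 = 58/90931=0.00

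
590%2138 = 590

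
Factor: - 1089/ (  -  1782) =2^( - 1)*3^( - 2)*11^1 =11/18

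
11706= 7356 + 4350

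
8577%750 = 327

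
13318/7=1902+4/7 = 1902.57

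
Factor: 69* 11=3^1*11^1*23^1  =  759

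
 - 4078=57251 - 61329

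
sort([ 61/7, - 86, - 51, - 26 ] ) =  [ - 86, - 51, - 26, 61/7 ] 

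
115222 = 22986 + 92236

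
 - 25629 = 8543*( - 3)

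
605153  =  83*7291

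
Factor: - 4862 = -2^1 * 11^1*13^1*17^1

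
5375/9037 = 5375/9037 =0.59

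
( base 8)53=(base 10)43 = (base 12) 37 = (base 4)223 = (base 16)2b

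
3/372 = 1/124 = 0.01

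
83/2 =41 + 1/2 =41.50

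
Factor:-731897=-37^1*131^1*151^1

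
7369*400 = 2947600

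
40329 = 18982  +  21347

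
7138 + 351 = 7489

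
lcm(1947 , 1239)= 13629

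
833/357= 7/3 = 2.33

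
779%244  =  47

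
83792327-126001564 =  - 42209237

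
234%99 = 36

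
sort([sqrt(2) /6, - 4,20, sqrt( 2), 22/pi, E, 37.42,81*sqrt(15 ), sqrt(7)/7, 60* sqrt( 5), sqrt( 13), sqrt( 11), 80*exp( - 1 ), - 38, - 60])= [ - 60,- 38, - 4, sqrt( 2)/6, sqrt(7) /7,sqrt( 2), E,sqrt(11),sqrt( 13), 22/pi,20,80 *exp( - 1 ), 37.42, 60*sqrt (5 ), 81*sqrt( 15) ]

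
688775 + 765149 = 1453924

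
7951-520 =7431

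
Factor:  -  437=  - 19^1*23^1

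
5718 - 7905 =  - 2187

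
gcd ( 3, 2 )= 1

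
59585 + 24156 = 83741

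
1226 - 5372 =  - 4146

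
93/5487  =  1/59= 0.02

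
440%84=20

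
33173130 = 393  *84410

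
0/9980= 0 =0.00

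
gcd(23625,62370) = 945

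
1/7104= 1/7104 = 0.00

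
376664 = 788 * 478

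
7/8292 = 7/8292 = 0.00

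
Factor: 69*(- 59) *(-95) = 3^1*5^1*19^1*23^1*59^1 = 386745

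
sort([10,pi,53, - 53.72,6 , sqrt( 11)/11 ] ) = [-53.72,sqrt(11 ) /11,pi,6, 10, 53 ]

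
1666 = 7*238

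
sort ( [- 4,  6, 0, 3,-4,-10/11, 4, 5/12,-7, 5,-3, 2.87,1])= [ - 7,-4,-4,-3,-10/11, 0, 5/12 , 1, 2.87,3, 4  ,  5 , 6]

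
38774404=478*81118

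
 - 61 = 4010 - 4071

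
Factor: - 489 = -3^1*163^1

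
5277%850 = 177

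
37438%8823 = 2146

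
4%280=4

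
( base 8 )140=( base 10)96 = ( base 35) 2Q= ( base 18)56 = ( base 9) 116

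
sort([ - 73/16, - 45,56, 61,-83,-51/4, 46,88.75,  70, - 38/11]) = [-83, - 45,-51/4,-73/16 , - 38/11,  46,56,  61, 70,88.75 ] 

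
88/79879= 88/79879 =0.00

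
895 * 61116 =54698820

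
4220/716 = 1055/179 = 5.89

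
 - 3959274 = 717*( - 5522)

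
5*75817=379085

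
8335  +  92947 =101282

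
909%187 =161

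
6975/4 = 6975/4 = 1743.75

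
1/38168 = 1/38168 = 0.00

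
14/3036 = 7/1518 =0.00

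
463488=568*816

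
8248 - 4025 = 4223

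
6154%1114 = 584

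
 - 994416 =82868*( - 12)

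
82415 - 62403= 20012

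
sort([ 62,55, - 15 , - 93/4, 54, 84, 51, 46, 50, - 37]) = [-37, - 93/4, - 15,46,  50, 51, 54, 55,  62, 84] 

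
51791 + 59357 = 111148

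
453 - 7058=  - 6605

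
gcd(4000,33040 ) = 80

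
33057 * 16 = 528912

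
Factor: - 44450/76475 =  - 254/437 = -2^1* 19^( -1 )*23^( - 1)*127^1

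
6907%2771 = 1365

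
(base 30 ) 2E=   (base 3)2202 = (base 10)74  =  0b1001010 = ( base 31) 2C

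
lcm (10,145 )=290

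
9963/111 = 3321/37 = 89.76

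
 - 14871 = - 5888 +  - 8983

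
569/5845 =569/5845 =0.10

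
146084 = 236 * 619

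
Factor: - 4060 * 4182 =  - 16978920 = -2^3*3^1* 5^1*7^1*17^1 *29^1*41^1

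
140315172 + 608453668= 748768840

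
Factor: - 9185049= -3^3* 17^1*20011^1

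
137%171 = 137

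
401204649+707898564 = 1109103213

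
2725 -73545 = -70820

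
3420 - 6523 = -3103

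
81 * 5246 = 424926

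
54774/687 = 79  +  167/229 = 79.73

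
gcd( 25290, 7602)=6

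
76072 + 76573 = 152645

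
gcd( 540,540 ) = 540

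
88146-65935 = 22211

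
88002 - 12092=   75910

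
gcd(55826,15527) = 1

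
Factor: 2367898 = 2^1*13^1*61^1 * 1493^1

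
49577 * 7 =347039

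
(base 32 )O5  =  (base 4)30011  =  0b1100000101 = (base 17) 2b8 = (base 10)773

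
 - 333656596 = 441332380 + -774988976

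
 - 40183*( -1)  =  40183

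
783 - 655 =128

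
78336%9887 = 9127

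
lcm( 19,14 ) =266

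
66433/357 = 186 + 31/357 = 186.09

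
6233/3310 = 1+2923/3310=1.88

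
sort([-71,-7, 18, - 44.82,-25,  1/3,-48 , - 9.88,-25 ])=[  -  71, - 48, - 44.82, - 25, - 25,-9.88,  -  7,1/3,18 ] 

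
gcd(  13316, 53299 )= 1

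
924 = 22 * 42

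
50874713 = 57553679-6678966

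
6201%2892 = 417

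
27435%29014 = 27435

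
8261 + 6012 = 14273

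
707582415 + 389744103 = 1097326518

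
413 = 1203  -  790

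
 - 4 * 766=-3064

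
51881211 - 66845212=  - 14964001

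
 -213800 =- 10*21380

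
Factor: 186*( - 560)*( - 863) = 89890080=2^5*3^1*5^1*7^1 *31^1*863^1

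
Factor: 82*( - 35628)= - 2921496= - 2^3  *3^1*41^1*2969^1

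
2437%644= 505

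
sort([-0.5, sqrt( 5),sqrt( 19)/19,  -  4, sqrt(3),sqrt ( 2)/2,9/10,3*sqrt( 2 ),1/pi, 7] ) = [-4,-0.5,sqrt( 19 ) /19,1/pi,sqrt( 2) /2,9/10, sqrt( 3),sqrt( 5), 3*sqrt(2), 7]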